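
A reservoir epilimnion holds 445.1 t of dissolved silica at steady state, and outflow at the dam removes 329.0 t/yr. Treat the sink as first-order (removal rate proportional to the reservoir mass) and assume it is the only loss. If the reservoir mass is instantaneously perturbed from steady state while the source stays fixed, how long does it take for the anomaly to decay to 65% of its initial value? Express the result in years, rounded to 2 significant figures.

0.58 yr

For a linear reservoir the anomaly decays as exp(−t/τ) with τ = M/F = 445.1/329.0 = 1.353 yr.
exp(−t/τ) = 0.65 ⇒ t = −τ ln(0.65) = 1.353 × 0.4308 = 0.5828 yr.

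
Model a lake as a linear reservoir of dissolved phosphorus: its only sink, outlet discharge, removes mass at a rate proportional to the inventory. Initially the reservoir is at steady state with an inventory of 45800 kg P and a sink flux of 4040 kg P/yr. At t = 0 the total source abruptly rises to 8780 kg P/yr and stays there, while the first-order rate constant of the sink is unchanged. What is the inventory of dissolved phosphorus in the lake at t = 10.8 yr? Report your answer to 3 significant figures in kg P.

The sink rate constant is k = F₀/M₀ = 4040/45800 = 0.08821 yr⁻¹.
Solving dM/dt = F₁ − kM with M(0) = M₀ gives M(t) = F₁/k + (M₀ − F₁/k)·e^(−kt).
F₁/k = 8780/0.08821 = 99536 kg P; kt = 0.08821 × 10.8 = 0.9527, e^(−kt) = 0.3857.
M(10.8) = 99536 + (45800 − 99536) × 0.3857 = 99536 − 20730 = 78809 kg P.

78800 kg P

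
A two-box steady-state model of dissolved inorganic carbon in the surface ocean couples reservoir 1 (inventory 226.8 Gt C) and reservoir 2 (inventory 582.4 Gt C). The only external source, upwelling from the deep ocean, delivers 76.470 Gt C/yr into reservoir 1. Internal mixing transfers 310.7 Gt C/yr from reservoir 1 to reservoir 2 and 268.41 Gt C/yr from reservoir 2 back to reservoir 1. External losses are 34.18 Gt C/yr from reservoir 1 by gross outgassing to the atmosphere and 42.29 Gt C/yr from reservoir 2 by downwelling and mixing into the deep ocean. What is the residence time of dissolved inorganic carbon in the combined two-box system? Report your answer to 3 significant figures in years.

Residence time in the combined system uses the total inventory and the total *external* removal — internal exchanges between the two boxes cancel.
M_total = 226.8 + 582.4 = 809.20 Gt C.
ΣF_external_out = 34.18 + 42.29 = 76.470 Gt C/yr.
τ = M_total / ΣF_ext = 809.20 / 76.470 = 10.58 yr.

10.6 yr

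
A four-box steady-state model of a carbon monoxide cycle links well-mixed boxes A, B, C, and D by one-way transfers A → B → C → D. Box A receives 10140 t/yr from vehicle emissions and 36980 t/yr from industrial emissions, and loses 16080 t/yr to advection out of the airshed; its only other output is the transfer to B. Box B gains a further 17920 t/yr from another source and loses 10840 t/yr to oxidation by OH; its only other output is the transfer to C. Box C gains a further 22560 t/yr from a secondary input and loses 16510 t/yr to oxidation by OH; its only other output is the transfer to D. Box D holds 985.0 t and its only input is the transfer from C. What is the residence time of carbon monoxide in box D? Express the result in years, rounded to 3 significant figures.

Box A: F(A→B) = (10140 + 36980) − 16080 = 31040 t/yr.
Box B: F(B→C) = (31040 + 17920) − 10840 = 38120 t/yr.
Box C: F(C→D) = (38120 + 22560) − 16510 = 44170 t/yr.
Box D throughput = its input = 44170 t/yr; τ = 985.0 / 44170 = 0.02230 yr.

0.0223 yr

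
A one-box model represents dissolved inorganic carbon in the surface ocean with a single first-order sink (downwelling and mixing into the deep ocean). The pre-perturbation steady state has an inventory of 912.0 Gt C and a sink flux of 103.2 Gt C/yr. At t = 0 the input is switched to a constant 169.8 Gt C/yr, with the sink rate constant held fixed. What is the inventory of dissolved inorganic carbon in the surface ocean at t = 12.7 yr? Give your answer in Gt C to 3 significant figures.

1360 Gt C

The sink rate constant is k = F₀/M₀ = 103.2/912.0 = 0.1132 yr⁻¹.
Solving dM/dt = F₁ − kM with M(0) = M₀ gives M(t) = F₁/k + (M₀ − F₁/k)·e^(−kt).
F₁/k = 169.8/0.1132 = 1500.6 Gt C; kt = 0.1132 × 12.7 = 1.437, e^(−kt) = 0.2376.
M(12.7) = 1500.6 + (912.0 − 1500.6) × 0.2376 = 1500.6 − 139.9 = 1360.7 Gt C.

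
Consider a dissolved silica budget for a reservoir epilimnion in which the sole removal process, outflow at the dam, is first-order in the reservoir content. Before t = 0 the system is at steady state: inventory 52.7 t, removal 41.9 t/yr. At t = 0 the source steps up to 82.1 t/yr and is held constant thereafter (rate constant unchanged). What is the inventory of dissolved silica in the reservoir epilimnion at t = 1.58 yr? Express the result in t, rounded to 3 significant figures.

Residence time τ = M₀/F₀ = 1.258 yr. The eventual steady state is M_∞ = M₀·(F₁/F₀) = 52.7 × 82.1/41.9 = 103.26 t.
The anomaly ΔM(t) = M(t) − M_∞ decays as ΔM₀·e^(−t/τ) with ΔM₀ = 52.7 − 103.26 = −50.56 t.
At t = 1.58 yr, e^(−t/τ) = e^(−1.256) = 0.2847, so ΔM = −14.40 t and M = 103.26 − 14.40 = 88.865 t.

88.9 t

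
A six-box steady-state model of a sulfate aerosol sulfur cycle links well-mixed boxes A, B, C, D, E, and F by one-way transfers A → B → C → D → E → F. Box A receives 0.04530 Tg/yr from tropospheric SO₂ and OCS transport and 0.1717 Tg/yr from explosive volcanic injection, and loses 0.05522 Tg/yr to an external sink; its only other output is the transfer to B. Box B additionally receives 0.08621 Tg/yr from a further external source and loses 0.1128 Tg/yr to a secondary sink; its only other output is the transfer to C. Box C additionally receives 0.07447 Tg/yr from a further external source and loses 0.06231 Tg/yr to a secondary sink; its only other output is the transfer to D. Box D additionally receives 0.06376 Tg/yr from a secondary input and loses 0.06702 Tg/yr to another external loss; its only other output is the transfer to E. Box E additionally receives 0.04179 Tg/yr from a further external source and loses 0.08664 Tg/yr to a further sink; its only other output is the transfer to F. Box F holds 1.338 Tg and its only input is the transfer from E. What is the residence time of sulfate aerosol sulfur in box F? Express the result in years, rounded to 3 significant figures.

13.5 yr

Box A: F(A→B) = (0.04530 + 0.1717) − 0.05522 = 0.16178 Tg/yr.
Box B: F(B→C) = (0.16178 + 0.08621) − 0.1128 = 0.13519 Tg/yr.
Box C: F(C→D) = (0.13519 + 0.07447) − 0.06231 = 0.14735 Tg/yr.
Box D: F(D→E) = (0.14735 + 0.06376) − 0.06702 = 0.14409 Tg/yr.
Box E: F(E→F) = (0.14409 + 0.04179) − 0.08664 = 0.099240 Tg/yr.
Box F throughput = its input = 0.099240 Tg/yr; τ = 1.338 / 0.099240 = 13.48 yr.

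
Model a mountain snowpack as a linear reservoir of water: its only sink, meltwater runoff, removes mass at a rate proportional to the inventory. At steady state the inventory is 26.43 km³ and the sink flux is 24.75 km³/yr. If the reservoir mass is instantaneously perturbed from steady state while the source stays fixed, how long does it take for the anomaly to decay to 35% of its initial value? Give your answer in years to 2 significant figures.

1.1 yr

For a linear reservoir the anomaly decays as exp(−t/τ) with τ = M/F = 26.43/24.75 = 1.068 yr.
exp(−t/τ) = 0.35 ⇒ t = −τ ln(0.35) = 1.068 × 1.050 = 1.121 yr.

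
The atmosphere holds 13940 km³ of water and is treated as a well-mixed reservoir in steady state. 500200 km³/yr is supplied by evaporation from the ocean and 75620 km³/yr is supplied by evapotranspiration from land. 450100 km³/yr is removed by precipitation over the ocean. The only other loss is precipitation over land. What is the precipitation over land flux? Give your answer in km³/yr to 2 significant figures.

At steady state ΣF_in = ΣF_out.
ΣF_in = 500200 + 75620 = 575820 km³/yr.
Precipitation over land flux = ΣF_in − (450100) = 575820 − 450100 = 125700 km³/yr.

130000 km³/yr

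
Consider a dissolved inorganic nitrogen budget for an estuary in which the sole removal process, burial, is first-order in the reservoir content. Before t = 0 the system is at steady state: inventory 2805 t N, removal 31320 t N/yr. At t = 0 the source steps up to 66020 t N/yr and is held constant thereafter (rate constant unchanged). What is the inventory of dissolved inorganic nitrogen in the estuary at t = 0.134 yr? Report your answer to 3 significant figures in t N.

Residence time τ = M₀/F₀ = 0.08956 yr. The eventual steady state is M_∞ = M₀·(F₁/F₀) = 2805 × 66020/31320 = 5912.7 t N.
The anomaly ΔM(t) = M(t) − M_∞ decays as ΔM₀·e^(−t/τ) with ΔM₀ = 2805 − 5912.7 = −3108 t N.
At t = 0.134 yr, e^(−t/τ) = e^(−1.496) = 0.2240, so ΔM = −696.1 t N and M = 5912.7 − 696.1 = 5216.7 t N.

5220 t N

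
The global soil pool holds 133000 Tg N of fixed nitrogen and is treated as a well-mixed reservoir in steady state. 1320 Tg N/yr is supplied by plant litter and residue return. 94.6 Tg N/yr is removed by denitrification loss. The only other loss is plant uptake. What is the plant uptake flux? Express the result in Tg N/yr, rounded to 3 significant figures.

At steady state ΣF_in = ΣF_out.
ΣF_in = 1320.0 Tg N/yr.
Plant uptake flux = ΣF_in − (94.6) = 1320.0 − 94.60 = 1225 Tg N/yr.

1230 Tg N/yr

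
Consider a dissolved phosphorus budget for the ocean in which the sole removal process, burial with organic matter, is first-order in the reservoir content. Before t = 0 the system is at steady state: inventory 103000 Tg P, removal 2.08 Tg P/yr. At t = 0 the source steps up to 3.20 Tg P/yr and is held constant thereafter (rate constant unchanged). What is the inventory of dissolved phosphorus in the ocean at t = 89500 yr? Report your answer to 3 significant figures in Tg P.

The sink rate constant is k = F₀/M₀ = 2.08/103000 = 2.019×10^-5 yr⁻¹.
Solving dM/dt = F₁ − kM with M(0) = M₀ gives M(t) = F₁/k + (M₀ − F₁/k)·e^(−kt).
F₁/k = 3.20/2.019×10^-5 = 158460 Tg P; kt = 2.019×10^-5 × 89500 = 1.807, e^(−kt) = 0.1641.
M(89500) = 158460 + (103000 − 158460) × 0.1641 = 158460 − 9100 = 149360 Tg P.

149000 Tg P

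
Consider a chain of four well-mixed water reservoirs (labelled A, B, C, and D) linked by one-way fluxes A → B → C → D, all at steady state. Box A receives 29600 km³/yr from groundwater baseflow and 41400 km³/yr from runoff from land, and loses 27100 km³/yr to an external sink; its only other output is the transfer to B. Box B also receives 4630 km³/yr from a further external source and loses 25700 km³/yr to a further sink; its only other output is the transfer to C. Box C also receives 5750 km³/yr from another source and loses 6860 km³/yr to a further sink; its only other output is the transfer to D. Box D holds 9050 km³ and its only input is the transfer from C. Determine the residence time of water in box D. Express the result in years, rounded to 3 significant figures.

0.417 yr

Box A: F(A→B) = (29600 + 41400) − 27100 = 43900 km³/yr.
Box B: F(B→C) = (43900 + 4630) − 25700 = 22830 km³/yr.
Box C: F(C→D) = (22830 + 5750) − 6860 = 21720 km³/yr.
Box D throughput = its input = 21720 km³/yr; τ = 9050 / 21720 = 0.4167 yr.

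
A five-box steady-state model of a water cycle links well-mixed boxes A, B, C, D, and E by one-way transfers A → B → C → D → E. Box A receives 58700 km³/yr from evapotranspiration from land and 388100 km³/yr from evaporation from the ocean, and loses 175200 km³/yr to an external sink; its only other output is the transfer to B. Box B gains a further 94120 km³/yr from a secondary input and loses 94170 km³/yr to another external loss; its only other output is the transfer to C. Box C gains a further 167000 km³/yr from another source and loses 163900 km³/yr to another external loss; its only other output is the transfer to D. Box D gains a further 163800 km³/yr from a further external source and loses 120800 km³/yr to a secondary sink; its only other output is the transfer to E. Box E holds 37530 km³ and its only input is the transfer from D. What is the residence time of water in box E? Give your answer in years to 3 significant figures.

0.118 yr

Box A: F(A→B) = (58700 + 388100) − 175200 = 271600 km³/yr.
Box B: F(B→C) = (271600 + 94120) − 94170 = 271550 km³/yr.
Box C: F(C→D) = (271550 + 167000) − 163900 = 274650 km³/yr.
Box D: F(D→E) = (274650 + 163800) − 120800 = 317650 km³/yr.
Box E throughput = its input = 317650 km³/yr; τ = 37530 / 317650 = 0.1181 yr.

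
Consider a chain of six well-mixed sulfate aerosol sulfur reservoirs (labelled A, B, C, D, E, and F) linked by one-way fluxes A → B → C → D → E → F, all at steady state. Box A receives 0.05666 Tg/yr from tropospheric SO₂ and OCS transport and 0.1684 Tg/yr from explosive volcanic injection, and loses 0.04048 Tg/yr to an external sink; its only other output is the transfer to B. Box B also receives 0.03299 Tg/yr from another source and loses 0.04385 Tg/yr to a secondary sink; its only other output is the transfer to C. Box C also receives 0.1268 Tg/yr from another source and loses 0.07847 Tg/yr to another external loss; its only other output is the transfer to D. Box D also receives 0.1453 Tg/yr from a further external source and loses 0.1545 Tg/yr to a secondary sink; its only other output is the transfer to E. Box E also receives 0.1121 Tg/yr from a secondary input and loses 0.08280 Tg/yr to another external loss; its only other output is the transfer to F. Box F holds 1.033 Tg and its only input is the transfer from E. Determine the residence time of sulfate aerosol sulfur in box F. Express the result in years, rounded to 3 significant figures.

4.27 yr

Box A: F(A→B) = (0.05666 + 0.1684) − 0.04048 = 0.18458 Tg/yr.
Box B: F(B→C) = (0.18458 + 0.03299) − 0.04385 = 0.17372 Tg/yr.
Box C: F(C→D) = (0.17372 + 0.1268) − 0.07847 = 0.22205 Tg/yr.
Box D: F(D→E) = (0.22205 + 0.1453) − 0.1545 = 0.21285 Tg/yr.
Box E: F(E→F) = (0.21285 + 0.1121) − 0.08280 = 0.24215 Tg/yr.
Box F throughput = its input = 0.24215 Tg/yr; τ = 1.033 / 0.24215 = 4.266 yr.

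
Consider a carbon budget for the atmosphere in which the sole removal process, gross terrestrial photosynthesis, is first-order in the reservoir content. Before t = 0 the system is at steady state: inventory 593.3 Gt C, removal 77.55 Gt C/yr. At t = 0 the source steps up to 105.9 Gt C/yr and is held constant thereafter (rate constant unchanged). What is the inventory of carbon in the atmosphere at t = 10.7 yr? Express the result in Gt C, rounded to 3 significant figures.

The sink rate constant is k = F₀/M₀ = 77.55/593.3 = 0.1307 yr⁻¹.
Solving dM/dt = F₁ − kM with M(0) = M₀ gives M(t) = F₁/k + (M₀ − F₁/k)·e^(−kt).
F₁/k = 105.9/0.1307 = 810.19 Gt C; kt = 0.1307 × 10.7 = 1.399, e^(−kt) = 0.2469.
M(10.7) = 810.19 + (593.3 − 810.19) × 0.2469 = 810.19 − 53.56 = 756.63 Gt C.

757 Gt C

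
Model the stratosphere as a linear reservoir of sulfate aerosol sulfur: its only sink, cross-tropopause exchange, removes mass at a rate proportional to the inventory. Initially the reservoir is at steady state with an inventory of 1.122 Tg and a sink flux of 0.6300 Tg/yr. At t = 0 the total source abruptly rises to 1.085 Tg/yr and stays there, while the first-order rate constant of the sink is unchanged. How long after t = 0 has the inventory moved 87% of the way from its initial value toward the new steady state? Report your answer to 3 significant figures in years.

3.63 yr

τ = M₀/F₀ = 1.122/0.6300 = 1.781 yr.
The remaining gap fraction is e^(−t/τ); 87% covered ⇒ e^(−t/τ) = 0.130.
t = −τ ln(0.130) = 1.781 × 2.040 = 3.634 yr.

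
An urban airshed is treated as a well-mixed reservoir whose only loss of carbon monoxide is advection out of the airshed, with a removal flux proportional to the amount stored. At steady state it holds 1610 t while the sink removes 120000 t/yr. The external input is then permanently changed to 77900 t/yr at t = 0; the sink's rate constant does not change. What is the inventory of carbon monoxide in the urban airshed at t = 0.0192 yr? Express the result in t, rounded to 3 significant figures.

τ = M₀/F₀ = 1610/120000 = 0.01342 yr; rate constant k = 1/τ.
New steady state M_∞ = F₁/k = F₁·τ = 77900 × 0.01342 = 1045.2 t.
M(t) = M_∞ + (M₀ − M_∞)·e^(−t/τ); t/τ = 0.0192/0.01342 = 1.431, so e^(−t/τ) = 0.2391.
M(t) = 1045.2 + 564.8 × 0.2391 = 1180.2 t.

1180 t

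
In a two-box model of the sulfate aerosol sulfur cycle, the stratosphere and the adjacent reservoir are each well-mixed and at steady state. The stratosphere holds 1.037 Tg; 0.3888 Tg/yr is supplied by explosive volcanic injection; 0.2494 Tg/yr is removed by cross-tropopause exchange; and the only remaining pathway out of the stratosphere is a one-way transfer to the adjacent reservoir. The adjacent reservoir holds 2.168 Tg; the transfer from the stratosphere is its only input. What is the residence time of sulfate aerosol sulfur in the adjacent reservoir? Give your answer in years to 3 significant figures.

Balance the stratosphere: ΣF_in = 0.38880 Tg/yr.
Transfer to the adjacent reservoir = ΣF_in − (0.2494) = 0.13940 Tg/yr.
At steady state the output of the adjacent reservoir equals its input, 0.13940 Tg/yr.
τ = M / F = 2.168 / 0.13940 = 15.55 yr.

15.6 yr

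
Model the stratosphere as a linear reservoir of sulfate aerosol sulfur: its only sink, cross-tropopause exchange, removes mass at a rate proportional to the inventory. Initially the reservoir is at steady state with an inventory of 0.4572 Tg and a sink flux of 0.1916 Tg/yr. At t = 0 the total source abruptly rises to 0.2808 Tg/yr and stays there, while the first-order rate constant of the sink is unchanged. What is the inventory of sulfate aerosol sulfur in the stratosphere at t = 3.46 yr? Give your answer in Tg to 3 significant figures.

0.620 Tg

The sink rate constant is k = F₀/M₀ = 0.1916/0.4572 = 0.4191 yr⁻¹.
Solving dM/dt = F₁ − kM with M(0) = M₀ gives M(t) = F₁/k + (M₀ − F₁/k)·e^(−kt).
F₁/k = 0.2808/0.4191 = 0.67005 Tg; kt = 0.4191 × 3.46 = 1.450, e^(−kt) = 0.2346.
M(3.46) = 0.67005 + (0.4572 − 0.67005) × 0.2346 = 0.67005 − 0.04993 = 0.62012 Tg.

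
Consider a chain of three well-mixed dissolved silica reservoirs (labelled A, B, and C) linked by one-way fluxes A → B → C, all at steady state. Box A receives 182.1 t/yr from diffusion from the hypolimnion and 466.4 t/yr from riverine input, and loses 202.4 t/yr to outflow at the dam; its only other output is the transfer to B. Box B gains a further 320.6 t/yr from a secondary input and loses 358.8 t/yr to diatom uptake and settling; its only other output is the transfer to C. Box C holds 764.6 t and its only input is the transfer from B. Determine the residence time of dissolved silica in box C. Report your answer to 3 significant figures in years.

Box A: F(A→B) = (182.1 + 466.4) − 202.4 = 446.10 t/yr.
Box B: F(B→C) = (446.10 + 320.6) − 358.8 = 407.90 t/yr.
Box C throughput = its input = 407.90 t/yr; τ = 764.6 / 407.90 = 1.874 yr.

1.87 yr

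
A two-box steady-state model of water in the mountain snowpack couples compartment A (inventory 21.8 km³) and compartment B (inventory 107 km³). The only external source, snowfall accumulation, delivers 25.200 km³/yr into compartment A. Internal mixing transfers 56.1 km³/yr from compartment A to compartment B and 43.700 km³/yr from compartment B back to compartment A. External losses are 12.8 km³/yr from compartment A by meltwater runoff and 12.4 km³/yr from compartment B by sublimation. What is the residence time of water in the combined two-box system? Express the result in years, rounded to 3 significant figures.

5.11 yr

Residence time in the combined system uses the total inventory and the total *external* removal — internal exchanges between the two boxes cancel.
M_total = 21.8 + 107 = 128.80 km³.
ΣF_external_out = 12.8 + 12.4 = 25.200 km³/yr.
τ = M_total / ΣF_ext = 128.80 / 25.200 = 5.111 yr.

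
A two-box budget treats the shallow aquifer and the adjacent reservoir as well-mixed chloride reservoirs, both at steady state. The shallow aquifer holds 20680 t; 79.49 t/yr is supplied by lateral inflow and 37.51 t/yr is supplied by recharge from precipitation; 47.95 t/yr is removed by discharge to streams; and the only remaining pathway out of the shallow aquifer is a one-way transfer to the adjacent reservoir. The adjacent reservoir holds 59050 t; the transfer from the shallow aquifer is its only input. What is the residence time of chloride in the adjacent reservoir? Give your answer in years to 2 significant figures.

Balance the shallow aquifer: ΣF_in = 79.49 + 37.51 = 117.00 t/yr.
Transfer to the adjacent reservoir = ΣF_in − (47.95) = 69.050 t/yr.
At steady state the output of the adjacent reservoir equals its input, 69.050 t/yr.
τ = M / F = 59050 / 69.050 = 855.2 yr.

860 yr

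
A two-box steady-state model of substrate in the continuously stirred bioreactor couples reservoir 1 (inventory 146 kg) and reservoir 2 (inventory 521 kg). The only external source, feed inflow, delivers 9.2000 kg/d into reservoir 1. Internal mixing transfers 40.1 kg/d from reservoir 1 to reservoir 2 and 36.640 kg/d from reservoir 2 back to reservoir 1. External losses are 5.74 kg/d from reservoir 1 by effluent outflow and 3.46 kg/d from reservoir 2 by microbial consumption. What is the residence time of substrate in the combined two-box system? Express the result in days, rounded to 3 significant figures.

72.5 d

For the system as a whole, the A↔B exchange is internal and contributes nothing to the throughput; only the external sinks remove mass.
M_total = 146 + 521 = 667.00 kg.
ΣF_external_out = 5.74 + 3.46 = 9.2000 kg/d.
τ = M_total / ΣF_ext = 667.00 / 9.2000 = 72.50 d.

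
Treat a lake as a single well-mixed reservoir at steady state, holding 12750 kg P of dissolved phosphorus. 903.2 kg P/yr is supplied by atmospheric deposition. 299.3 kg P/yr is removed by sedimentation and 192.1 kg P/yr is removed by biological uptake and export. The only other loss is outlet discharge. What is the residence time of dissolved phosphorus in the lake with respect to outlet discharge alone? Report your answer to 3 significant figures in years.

31.0 yr

At steady state ΣF_in = ΣF_out.
ΣF_in = 903.20 kg P/yr.
Outlet discharge flux = ΣF_in − (299.3 + 192.1) = 903.20 − 491.4 = 411.8 kg P/yr.
τ = M / F = 12750 / 411.8 = 30.96 yr.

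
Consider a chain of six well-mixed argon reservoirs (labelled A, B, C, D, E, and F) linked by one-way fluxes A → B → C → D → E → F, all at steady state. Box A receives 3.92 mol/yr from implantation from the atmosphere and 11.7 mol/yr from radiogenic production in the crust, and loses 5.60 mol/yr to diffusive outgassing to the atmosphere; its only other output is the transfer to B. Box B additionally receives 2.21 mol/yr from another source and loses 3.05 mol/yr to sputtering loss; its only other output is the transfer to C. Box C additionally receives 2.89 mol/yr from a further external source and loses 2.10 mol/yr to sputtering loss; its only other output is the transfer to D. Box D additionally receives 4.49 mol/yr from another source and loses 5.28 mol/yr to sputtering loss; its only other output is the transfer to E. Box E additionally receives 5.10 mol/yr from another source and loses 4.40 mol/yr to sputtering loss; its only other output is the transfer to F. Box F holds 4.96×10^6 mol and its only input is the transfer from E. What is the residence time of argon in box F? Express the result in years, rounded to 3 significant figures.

Box A: F(A→B) = (3.92 + 11.7) − 5.60 = 10.020 mol/yr.
Box B: F(B→C) = (10.020 + 2.21) − 3.05 = 9.1800 mol/yr.
Box C: F(C→D) = (9.1800 + 2.89) − 2.10 = 9.9700 mol/yr.
Box D: F(D→E) = (9.9700 + 4.49) − 5.28 = 9.1800 mol/yr.
Box E: F(E→F) = (9.1800 + 5.10) − 4.40 = 9.8800 mol/yr.
Box F throughput = its input = 9.8800 mol/yr; τ = 4.96×10^6 / 9.8800 = 502000 yr.

502000 yr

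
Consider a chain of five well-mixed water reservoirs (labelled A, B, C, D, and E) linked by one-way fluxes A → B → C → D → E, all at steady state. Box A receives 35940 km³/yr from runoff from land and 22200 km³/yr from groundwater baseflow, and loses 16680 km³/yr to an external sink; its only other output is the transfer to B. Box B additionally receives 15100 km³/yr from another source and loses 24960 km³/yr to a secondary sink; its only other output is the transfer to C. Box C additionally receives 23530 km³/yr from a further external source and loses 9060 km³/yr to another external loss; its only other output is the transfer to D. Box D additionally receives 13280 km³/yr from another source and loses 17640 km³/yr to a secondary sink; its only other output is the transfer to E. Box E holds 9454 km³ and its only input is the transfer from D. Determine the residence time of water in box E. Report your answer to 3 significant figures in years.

0.227 yr

Box A: F(A→B) = (35940 + 22200) − 16680 = 41460 km³/yr.
Box B: F(B→C) = (41460 + 15100) − 24960 = 31600 km³/yr.
Box C: F(C→D) = (31600 + 23530) − 9060 = 46070 km³/yr.
Box D: F(D→E) = (46070 + 13280) − 17640 = 41710 km³/yr.
Box E throughput = its input = 41710 km³/yr; τ = 9454 / 41710 = 0.2267 yr.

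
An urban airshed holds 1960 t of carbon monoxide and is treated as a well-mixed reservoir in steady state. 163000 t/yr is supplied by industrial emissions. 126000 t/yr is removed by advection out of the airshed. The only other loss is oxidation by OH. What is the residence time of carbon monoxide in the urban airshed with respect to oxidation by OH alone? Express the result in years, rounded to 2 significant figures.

0.053 yr

At steady state ΣF_in = ΣF_out.
ΣF_in = 163000 t/yr.
Oxidation by OH flux = ΣF_in − (126000) = 163000 − 126000 = 37000 t/yr.
τ = M / F = 1960 / 37000 = 0.05297 yr.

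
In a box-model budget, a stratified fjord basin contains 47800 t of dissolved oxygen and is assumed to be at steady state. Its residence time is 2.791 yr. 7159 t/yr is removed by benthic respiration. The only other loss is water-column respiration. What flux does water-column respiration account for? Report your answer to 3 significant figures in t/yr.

9970 t/yr

Total removal F = M/τ = 47800 / 2.791 = 17130 t/yr.
Water-column respiration = F − (7159) = 17130 − 7159 = 9967 t/yr.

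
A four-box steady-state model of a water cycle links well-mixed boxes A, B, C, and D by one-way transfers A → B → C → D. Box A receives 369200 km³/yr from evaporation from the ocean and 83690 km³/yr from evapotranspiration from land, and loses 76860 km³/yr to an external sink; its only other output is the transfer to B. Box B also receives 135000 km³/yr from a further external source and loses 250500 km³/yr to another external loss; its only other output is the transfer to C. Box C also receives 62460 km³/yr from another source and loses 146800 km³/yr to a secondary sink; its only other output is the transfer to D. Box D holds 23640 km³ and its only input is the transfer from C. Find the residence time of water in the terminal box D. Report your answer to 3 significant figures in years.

Box A: F(A→B) = (369200 + 83690) − 76860 = 376030 km³/yr.
Box B: F(B→C) = (376030 + 135000) − 250500 = 260530 km³/yr.
Box C: F(C→D) = (260530 + 62460) − 146800 = 176190 km³/yr.
Box D throughput = its input = 176190 km³/yr; τ = 23640 / 176190 = 0.1342 yr.

0.134 yr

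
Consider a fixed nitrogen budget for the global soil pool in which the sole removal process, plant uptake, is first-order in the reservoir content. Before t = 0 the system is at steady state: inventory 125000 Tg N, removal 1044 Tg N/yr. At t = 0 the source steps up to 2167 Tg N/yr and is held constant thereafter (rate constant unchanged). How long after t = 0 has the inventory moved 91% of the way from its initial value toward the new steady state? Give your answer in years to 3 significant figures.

288 yr

τ = M₀/F₀ = 125000/1044 = 119.7 yr.
The remaining gap fraction is e^(−t/τ); 91% covered ⇒ e^(−t/τ) = 0.0900.
t = −τ ln(0.0900) = 119.7 × 2.408 = 288.3 yr.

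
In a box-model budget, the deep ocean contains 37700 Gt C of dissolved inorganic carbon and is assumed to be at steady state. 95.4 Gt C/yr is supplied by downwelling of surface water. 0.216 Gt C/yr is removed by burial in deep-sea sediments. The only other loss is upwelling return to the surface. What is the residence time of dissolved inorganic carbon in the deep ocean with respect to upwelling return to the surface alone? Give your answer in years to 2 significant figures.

400 yr

At steady state ΣF_in = ΣF_out.
ΣF_in = 95.400 Gt C/yr.
Upwelling return to the surface flux = ΣF_in − (0.216) = 95.400 − 0.2160 = 95.18 Gt C/yr.
τ = M / F = 37700 / 95.18 = 396.1 yr.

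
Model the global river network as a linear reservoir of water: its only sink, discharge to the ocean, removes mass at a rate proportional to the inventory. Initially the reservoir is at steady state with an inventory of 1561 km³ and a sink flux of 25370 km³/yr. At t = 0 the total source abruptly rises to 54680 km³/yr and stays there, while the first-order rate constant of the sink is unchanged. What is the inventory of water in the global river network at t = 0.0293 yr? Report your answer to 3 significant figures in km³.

Residence time τ = M₀/F₀ = 0.06153 yr. The eventual steady state is M_∞ = M₀·(F₁/F₀) = 1561 × 54680/25370 = 3364.4 km³.
The anomaly ΔM(t) = M(t) − M_∞ decays as ΔM₀·e^(−t/τ) with ΔM₀ = 1561 − 3364.4 = −1803 km³.
At t = 0.0293 yr, e^(−t/τ) = e^(−0.4762) = 0.6211, so ΔM = −1120 km³ and M = 3364.4 − 1120 = 2244.2 km³.

2240 km³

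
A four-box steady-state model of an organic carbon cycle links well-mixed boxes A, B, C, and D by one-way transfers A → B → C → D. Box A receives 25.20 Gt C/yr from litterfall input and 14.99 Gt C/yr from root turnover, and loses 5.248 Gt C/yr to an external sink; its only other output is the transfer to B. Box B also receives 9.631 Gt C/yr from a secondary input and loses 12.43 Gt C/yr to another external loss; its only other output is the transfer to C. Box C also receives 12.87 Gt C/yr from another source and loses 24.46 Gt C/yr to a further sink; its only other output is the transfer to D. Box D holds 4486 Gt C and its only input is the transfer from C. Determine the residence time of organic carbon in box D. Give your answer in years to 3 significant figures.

218 yr

Box A: F(A→B) = (25.20 + 14.99) − 5.248 = 34.942 Gt C/yr.
Box B: F(B→C) = (34.942 + 9.631) − 12.43 = 32.143 Gt C/yr.
Box C: F(C→D) = (32.143 + 12.87) − 24.46 = 20.553 Gt C/yr.
Box D throughput = its input = 20.553 Gt C/yr; τ = 4486 / 20.553 = 218.3 yr.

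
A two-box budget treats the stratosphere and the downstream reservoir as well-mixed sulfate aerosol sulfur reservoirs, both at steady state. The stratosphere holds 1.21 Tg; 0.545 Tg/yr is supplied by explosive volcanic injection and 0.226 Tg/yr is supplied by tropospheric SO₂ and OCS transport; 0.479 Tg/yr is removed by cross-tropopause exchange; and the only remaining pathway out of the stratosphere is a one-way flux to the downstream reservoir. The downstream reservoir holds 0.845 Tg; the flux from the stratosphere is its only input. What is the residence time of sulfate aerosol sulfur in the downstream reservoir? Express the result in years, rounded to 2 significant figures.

2.9 yr

Balance the stratosphere: ΣF_in = 0.545 + 0.226 = 0.77100 Tg/yr.
Flux to the downstream reservoir = ΣF_in − (0.479) = 0.29200 Tg/yr.
At steady state the output of the downstream reservoir equals its input, 0.29200 Tg/yr.
τ = M / F = 0.845 / 0.29200 = 2.894 yr.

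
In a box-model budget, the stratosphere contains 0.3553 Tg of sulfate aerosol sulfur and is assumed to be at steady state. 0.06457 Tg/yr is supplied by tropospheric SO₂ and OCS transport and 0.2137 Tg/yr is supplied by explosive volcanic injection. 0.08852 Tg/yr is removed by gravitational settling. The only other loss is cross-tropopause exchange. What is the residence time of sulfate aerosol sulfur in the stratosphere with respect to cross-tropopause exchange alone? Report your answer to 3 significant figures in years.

1.87 yr

At steady state ΣF_in = ΣF_out.
ΣF_in = 0.06457 + 0.2137 = 0.27827 Tg/yr.
Cross-tropopause exchange flux = ΣF_in − (0.08852) = 0.27827 − 0.08852 = 0.1898 Tg/yr.
τ = M / F = 0.3553 / 0.1898 = 1.872 yr.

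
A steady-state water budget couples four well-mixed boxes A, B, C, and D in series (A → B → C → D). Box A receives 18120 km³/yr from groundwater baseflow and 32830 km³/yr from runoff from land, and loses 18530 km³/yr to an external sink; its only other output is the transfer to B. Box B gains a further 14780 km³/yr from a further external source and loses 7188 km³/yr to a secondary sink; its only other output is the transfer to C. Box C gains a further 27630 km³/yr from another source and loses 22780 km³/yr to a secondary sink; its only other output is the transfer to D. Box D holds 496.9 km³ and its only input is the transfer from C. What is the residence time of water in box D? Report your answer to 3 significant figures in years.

0.0111 yr

Box A: F(A→B) = (18120 + 32830) − 18530 = 32420 km³/yr.
Box B: F(B→C) = (32420 + 14780) − 7188 = 40012 km³/yr.
Box C: F(C→D) = (40012 + 27630) − 22780 = 44862 km³/yr.
Box D throughput = its input = 44862 km³/yr; τ = 496.9 / 44862 = 0.01108 yr.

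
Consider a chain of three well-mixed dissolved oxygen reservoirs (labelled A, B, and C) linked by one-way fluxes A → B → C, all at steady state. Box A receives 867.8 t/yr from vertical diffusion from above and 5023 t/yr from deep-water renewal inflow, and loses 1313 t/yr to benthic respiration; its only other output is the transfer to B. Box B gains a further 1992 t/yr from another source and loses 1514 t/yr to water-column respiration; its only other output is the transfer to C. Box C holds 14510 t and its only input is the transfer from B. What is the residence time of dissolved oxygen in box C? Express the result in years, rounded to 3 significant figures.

Box A: F(A→B) = (867.8 + 5023) − 1313 = 4577.8 t/yr.
Box B: F(B→C) = (4577.8 + 1992) − 1514 = 5055.8 t/yr.
Box C throughput = its input = 5055.8 t/yr; τ = 14510 / 5055.8 = 2.870 yr.

2.87 yr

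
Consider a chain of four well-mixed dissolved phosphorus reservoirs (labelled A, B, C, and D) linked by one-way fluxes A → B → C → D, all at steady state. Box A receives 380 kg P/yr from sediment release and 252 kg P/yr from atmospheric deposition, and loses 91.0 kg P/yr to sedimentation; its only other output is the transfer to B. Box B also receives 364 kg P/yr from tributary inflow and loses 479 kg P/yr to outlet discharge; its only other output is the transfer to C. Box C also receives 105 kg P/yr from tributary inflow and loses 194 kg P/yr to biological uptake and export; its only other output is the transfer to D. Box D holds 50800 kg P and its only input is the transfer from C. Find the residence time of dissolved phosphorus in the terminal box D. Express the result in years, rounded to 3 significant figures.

Box A: F(A→B) = (380 + 252) − 91.0 = 541.00 kg P/yr.
Box B: F(B→C) = (541.00 + 364) − 479 = 426.00 kg P/yr.
Box C: F(C→D) = (426.00 + 105) − 194 = 337.00 kg P/yr.
Box D throughput = its input = 337.00 kg P/yr; τ = 50800 / 337.00 = 150.7 yr.

151 yr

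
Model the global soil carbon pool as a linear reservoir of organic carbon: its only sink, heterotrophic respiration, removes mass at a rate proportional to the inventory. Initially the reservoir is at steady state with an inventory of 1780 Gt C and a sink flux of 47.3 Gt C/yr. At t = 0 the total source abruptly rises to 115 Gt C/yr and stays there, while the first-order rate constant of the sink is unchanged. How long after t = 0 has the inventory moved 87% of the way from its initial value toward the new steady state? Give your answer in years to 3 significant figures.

76.8 yr

τ = M₀/F₀ = 1780/47.3 = 37.63 yr.
The remaining gap fraction is e^(−t/τ); 87% covered ⇒ e^(−t/τ) = 0.130.
t = −τ ln(0.130) = 37.63 × 2.040 = 76.78 yr.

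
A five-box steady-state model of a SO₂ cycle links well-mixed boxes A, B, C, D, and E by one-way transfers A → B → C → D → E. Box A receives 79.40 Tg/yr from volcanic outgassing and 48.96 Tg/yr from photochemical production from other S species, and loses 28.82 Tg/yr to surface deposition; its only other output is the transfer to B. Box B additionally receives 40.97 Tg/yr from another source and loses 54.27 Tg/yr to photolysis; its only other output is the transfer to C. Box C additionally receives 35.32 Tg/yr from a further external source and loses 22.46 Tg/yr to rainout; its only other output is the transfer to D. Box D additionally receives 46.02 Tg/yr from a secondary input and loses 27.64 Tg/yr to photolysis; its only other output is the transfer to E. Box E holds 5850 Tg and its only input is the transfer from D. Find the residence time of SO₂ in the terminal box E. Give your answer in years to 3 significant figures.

Box A: F(A→B) = (79.40 + 48.96) − 28.82 = 99.540 Tg/yr.
Box B: F(B→C) = (99.540 + 40.97) − 54.27 = 86.240 Tg/yr.
Box C: F(C→D) = (86.240 + 35.32) − 22.46 = 99.100 Tg/yr.
Box D: F(D→E) = (99.100 + 46.02) − 27.64 = 117.48 Tg/yr.
Box E throughput = its input = 117.48 Tg/yr; τ = 5850 / 117.48 = 49.80 yr.

49.8 yr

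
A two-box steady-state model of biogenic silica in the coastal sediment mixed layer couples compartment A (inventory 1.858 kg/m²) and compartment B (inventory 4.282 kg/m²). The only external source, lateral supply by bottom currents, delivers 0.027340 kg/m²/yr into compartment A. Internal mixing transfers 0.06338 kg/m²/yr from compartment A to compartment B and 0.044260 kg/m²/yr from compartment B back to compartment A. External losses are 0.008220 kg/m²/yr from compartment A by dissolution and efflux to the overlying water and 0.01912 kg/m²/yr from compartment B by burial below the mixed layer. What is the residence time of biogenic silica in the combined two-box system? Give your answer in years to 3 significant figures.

225 yr

Treat the two boxes together as one reservoir: the mixing fluxes between them are internal recycling, so τ = ΣM / Σ(external losses).
M_total = 1.858 + 4.282 = 6.1400 kg/m².
ΣF_external_out = 0.008220 + 0.01912 = 0.027340 kg/m²/yr.
τ = M_total / ΣF_ext = 6.1400 / 0.027340 = 224.6 yr.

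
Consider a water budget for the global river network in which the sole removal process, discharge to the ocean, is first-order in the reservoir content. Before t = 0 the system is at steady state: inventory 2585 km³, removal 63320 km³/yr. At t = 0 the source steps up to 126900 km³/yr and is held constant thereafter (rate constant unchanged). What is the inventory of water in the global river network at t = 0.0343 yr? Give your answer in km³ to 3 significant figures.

The sink rate constant is k = F₀/M₀ = 63320/2585 = 24.50 yr⁻¹.
Solving dM/dt = F₁ − kM with M(0) = M₀ gives M(t) = F₁/k + (M₀ − F₁/k)·e^(−kt).
F₁/k = 126900/24.50 = 5180.6 km³; kt = 24.50 × 0.0343 = 0.8402, e^(−kt) = 0.4316.
M(0.0343) = 5180.6 + (2585 − 5180.6) × 0.4316 = 5180.6 − 1120 = 4060.3 km³.

4060 km³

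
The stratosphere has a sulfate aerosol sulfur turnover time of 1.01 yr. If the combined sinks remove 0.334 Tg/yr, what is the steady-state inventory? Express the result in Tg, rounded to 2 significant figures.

0.34 Tg

τ = M/F ⇒ M = τ × F = 1.01 × 0.334 = 0.3373 Tg.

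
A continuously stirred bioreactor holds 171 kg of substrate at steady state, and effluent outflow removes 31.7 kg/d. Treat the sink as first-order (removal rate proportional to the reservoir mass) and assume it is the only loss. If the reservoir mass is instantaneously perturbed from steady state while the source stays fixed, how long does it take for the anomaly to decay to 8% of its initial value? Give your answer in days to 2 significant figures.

For a linear reservoir the anomaly decays as exp(−t/τ) with τ = M/F = 171/31.7 = 5.394 d.
exp(−t/τ) = 0.08 ⇒ t = −τ ln(0.08) = 5.394 × 2.526 = 13.62 d.

14 d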